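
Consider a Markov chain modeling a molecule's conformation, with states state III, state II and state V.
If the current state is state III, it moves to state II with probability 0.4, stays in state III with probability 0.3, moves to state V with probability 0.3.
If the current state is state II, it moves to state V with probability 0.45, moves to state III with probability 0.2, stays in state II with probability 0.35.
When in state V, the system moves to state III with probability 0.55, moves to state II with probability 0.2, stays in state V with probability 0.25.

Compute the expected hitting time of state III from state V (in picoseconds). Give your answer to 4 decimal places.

Let t(s) be the expected number of picoseconds to first reach state III from state s, with t(state III) = 0. Conditioning on the first picosecond:
t(state II) = 1 + 0.35·t(state II) + 0.45·t(state V)
t(state V) = 1 + 0.2·t(state II) + 0.25·t(state V)
Solving: t(state II) = 3.0189, t(state V) = 2.1384.
Expected picoseconds from state V to state III: 2.1384.

2.1384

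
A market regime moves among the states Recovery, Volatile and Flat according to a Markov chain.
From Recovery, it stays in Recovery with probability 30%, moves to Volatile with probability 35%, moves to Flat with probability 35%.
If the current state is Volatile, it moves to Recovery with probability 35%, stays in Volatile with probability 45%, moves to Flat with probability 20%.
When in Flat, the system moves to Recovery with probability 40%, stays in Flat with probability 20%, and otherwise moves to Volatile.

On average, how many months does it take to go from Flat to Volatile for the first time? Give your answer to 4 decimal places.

Let t(s) be the expected number of months to first reach Volatile from state s, with t(Volatile) = 0. Conditioning on the first month:
t(Recovery) = 1 + 0.3·t(Recovery) + 0.35·t(Flat)
t(Flat) = 1 + 0.4·t(Recovery) + 0.2·t(Flat)
Solving: t(Recovery) = 2.7381, t(Flat) = 2.6190.
Expected months from Flat to Volatile: 2.6190.

2.6190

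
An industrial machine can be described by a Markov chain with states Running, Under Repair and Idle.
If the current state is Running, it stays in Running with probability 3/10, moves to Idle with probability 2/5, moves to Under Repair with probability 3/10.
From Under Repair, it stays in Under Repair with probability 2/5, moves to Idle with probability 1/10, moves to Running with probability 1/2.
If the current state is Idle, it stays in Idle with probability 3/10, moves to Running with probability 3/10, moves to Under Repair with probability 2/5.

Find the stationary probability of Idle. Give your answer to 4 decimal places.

0.2647

Let the stationary distribution be π with π = πP and π_1 + π_2 + π_3 = 1.
π_1 = 0.3·π_1 + 0.5·π_2 + 0.3·π_3
π_2 = 0.3·π_1 + 0.4·π_2 + 0.4·π_3
Solving with the normalization constraint gives π = (0.3725, 0.3627, 0.2647).
So the stationary probability of Idle is 0.2647.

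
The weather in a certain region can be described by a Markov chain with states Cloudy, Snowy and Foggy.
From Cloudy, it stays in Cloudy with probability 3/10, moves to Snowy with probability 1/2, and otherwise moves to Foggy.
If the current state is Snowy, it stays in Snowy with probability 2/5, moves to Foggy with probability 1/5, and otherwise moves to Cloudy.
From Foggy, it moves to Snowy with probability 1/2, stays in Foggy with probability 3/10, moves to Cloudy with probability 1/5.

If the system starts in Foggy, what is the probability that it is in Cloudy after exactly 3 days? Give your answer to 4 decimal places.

0.3220

Propagate the distribution vector 3 days from Foggy.
After 0 days: (0.0000, 0.0000, 1.0000)
After 1 day: (0.2000, 0.5000, 0.3000)
After 2 days: (0.3200, 0.4500, 0.2300)
After 3 days: (0.3220, 0.4550, 0.2230)
P(in Cloudy after 3 days) = 0.3220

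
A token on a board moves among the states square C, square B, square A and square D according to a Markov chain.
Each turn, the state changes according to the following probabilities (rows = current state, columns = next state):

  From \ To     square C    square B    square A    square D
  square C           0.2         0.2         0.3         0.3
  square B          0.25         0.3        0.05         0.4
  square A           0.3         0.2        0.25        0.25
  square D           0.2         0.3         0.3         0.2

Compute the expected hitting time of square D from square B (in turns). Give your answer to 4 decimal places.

Let t(s) be the expected number of turns to first reach square D from state s, with t(square D) = 0. Conditioning on the first turn:
t(square C) = 1 + 0.2·t(square C) + 0.2·t(square B) + 0.3·t(square A)
t(square B) = 1 + 0.25·t(square C) + 0.3·t(square B) + 0.05·t(square A)
t(square A) = 1 + 0.3·t(square C) + 0.2·t(square B) + 0.25·t(square A)
Solving: t(square C) = 3.2198, t(square B) = 2.8194, t(square A) = 3.3731.
Expected turns from square B to square D: 2.8194.

2.8194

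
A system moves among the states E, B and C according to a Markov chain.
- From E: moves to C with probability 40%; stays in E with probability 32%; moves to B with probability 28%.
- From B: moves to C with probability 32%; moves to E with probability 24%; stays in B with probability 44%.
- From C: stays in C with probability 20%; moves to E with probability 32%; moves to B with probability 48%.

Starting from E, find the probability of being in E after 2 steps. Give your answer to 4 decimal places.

Sum over the intermediate state after 1 step:
P = P(E→E)·P(E→E) + P(E→B)·P(B→E) + P(E→C)·P(C→E)
  = 0.32×0.32 + 0.28×0.24 + 0.4×0.32
  = 0.1024 + 0.0672 + 0.1280 = 0.2976

0.2976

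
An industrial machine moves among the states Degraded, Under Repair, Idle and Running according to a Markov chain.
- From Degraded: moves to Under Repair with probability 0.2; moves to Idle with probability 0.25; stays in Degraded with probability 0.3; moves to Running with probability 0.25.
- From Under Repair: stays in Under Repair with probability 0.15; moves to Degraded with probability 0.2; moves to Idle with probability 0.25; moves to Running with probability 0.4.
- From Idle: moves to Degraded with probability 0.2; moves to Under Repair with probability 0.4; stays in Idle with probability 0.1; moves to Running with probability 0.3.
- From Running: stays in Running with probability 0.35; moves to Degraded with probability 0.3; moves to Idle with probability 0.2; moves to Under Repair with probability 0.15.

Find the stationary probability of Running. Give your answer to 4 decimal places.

0.3247

Let the stationary distribution be π with π = πP and π_1 + π_2 + π_3 + π_4 = 1.
π_1 = 0.3·π_1 + 0.2·π_2 + 0.2·π_3 + 0.3·π_4
π_2 = 0.2·π_1 + 0.15·π_2 + 0.4·π_3 + 0.15·π_4
π_3 = 0.25·π_1 + 0.25·π_2 + 0.1·π_3 + 0.2·π_4
Solving with the normalization constraint gives π = (0.2583, 0.2137, 0.2033, 0.3247).
So the stationary probability of Running is 0.3247.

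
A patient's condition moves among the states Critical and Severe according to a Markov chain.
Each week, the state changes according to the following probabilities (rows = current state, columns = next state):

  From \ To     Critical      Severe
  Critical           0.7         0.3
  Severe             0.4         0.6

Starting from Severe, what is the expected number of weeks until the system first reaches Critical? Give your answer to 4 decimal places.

2.5000

Let t(s) be the expected number of weeks to first reach Critical from state s, with t(Critical) = 0. Conditioning on the first week:
t(Severe) = 1 + 0.6·t(Severe)
Solving: t(Severe) = 2.5000.
Expected weeks from Severe to Critical: 2.5000.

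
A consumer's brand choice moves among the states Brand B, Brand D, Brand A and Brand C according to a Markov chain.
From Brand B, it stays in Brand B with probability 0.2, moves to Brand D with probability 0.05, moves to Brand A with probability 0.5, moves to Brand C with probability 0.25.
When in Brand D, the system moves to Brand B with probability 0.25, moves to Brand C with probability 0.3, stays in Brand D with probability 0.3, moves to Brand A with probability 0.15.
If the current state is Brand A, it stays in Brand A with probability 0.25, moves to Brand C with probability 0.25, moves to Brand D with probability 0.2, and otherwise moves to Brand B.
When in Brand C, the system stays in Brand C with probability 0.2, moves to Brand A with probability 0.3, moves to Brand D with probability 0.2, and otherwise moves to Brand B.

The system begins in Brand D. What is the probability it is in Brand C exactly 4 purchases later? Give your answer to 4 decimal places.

Propagate the distribution vector 4 purchases from Brand D.
After 0 purchases: (0.0000, 1.0000, 0.0000, 0.0000)
After 1 purchase: (0.2500, 0.3000, 0.1500, 0.3000)
After 2 purchases: (0.2600, 0.1925, 0.2975, 0.2500)
After 3 purchases: (0.2644, 0.1803, 0.3083, 0.2471)
After 4 purchases: (0.2646, 0.1784, 0.3104, 0.2467)
P(in Brand C after 4 purchases) = 0.2467

0.2467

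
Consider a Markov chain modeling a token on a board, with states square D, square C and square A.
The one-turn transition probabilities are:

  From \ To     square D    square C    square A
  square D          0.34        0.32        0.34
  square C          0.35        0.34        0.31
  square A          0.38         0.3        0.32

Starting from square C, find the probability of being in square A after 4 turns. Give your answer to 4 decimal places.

0.3239

Propagate the distribution vector 4 turns from square C.
After 0 turns: (0.0000, 1.0000, 0.0000)
After 1 turn: (0.3500, 0.3400, 0.3100)
After 2 turns: (0.3558, 0.3206, 0.3236)
After 3 turns: (0.3562, 0.3199, 0.3239)
After 4 turns: (0.3562, 0.3199, 0.3239)
P(in square A after 4 turns) = 0.3239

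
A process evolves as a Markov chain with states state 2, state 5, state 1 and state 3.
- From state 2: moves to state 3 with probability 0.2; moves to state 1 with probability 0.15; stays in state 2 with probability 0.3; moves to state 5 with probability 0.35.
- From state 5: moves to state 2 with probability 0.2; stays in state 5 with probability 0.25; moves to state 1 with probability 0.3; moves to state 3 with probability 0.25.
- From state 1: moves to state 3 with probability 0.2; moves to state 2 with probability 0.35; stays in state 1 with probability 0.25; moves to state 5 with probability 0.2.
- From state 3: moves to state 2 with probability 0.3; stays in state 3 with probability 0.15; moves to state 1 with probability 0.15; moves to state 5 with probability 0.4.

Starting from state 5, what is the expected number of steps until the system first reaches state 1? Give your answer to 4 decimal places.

4.3355

Let t(s) be the expected number of steps to first reach state 1 from state s, with t(state 1) = 0. Conditioning on the first step:
t(state 2) = 1 + 0.3·t(state 2) + 0.35·t(state 5) + 0.2·t(state 3)
t(state 5) = 1 + 0.2·t(state 2) + 0.25·t(state 5) + 0.25·t(state 3)
t(state 3) = 1 + 0.3·t(state 2) + 0.4·t(state 5) + 0.15·t(state 3)
Solving: t(state 2) = 5.0218, t(state 5) = 4.3355, t(state 3) = 4.9891.
Expected steps from state 5 to state 1: 4.3355.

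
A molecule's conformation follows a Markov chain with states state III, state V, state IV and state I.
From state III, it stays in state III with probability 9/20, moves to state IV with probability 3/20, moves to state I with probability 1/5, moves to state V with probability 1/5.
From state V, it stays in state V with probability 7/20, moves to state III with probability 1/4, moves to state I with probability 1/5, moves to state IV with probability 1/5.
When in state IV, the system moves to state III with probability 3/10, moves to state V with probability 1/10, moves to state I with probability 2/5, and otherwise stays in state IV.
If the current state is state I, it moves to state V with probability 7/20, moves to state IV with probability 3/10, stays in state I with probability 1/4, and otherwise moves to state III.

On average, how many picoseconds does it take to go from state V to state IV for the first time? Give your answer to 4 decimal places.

Let t(s) be the expected number of picoseconds to first reach state IV from state s, with t(state IV) = 0. Conditioning on the first picosecond:
t(state III) = 1 + 0.45·t(state III) + 0.2·t(state V) + 0.2·t(state I)
t(state V) = 1 + 0.25·t(state III) + 0.35·t(state V) + 0.2·t(state I)
t(state I) = 1 + 0.1·t(state III) + 0.35·t(state V) + 0.25·t(state I)
Solving: t(state III) = 5.1229, t(state V) = 4.8216, t(state I) = 4.2665.
Expected picoseconds from state V to state IV: 4.8216.

4.8216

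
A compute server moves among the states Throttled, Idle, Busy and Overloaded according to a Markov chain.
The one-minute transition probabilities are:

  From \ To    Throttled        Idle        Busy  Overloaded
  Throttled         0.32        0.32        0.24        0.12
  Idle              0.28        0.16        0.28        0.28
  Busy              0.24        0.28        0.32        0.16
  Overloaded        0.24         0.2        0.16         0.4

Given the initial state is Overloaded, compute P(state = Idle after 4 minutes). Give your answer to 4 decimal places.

0.2425

Propagate the distribution vector 4 minutes from Overloaded.
After 0 minutes: (0.0000, 0.0000, 0.0000, 1.0000)
After 1 minute: (0.2400, 0.2000, 0.1600, 0.4000)
After 2 minutes: (0.2672, 0.2336, 0.2288, 0.2704)
After 3 minutes: (0.2707, 0.2410, 0.2460, 0.2422)
After 4 minutes: (0.2713, 0.2425, 0.2499, 0.2362)
P(in Idle after 4 minutes) = 0.2425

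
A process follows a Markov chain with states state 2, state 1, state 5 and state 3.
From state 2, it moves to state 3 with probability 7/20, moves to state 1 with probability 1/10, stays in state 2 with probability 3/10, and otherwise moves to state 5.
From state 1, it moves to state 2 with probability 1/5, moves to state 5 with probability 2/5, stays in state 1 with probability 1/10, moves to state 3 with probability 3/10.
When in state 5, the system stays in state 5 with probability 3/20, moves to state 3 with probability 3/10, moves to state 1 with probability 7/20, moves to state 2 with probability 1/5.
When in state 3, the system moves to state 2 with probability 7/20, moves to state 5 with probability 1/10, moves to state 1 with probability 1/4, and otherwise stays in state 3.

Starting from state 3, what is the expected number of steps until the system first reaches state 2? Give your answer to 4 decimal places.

3.4694

Let t(s) be the expected number of steps to first reach state 2 from state s, with t(state 2) = 0. Conditioning on the first step:
t(state 1) = 1 + 0.1·t(state 1) + 0.4·t(state 5) + 0.3·t(state 3)
t(state 5) = 1 + 0.35·t(state 1) + 0.15·t(state 5) + 0.3·t(state 3)
t(state 3) = 1 + 0.25·t(state 1) + 0.1·t(state 5) + 0.3·t(state 3)
Solving: t(state 1) = 4.0816, t(state 5) = 4.0816, t(state 3) = 3.4694.
Expected steps from state 3 to state 2: 3.4694.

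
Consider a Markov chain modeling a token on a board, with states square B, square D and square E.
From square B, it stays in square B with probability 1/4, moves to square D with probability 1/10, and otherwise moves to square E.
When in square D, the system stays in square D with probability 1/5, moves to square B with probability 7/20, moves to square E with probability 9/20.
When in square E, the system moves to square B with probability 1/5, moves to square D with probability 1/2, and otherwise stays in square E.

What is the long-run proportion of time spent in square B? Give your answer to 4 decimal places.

Let the stationary distribution be π with π = πP and π_1 + π_2 + π_3 = 1.
π_1 = 0.25·π_1 + 0.35·π_2 + 0.2·π_3
π_2 = 0.1·π_1 + 0.2·π_2 + 0.5·π_3
Solving with the normalization constraint gives π = (0.2587, 0.3050, 0.4363).
So the stationary probability of square B is 0.2587.

0.2587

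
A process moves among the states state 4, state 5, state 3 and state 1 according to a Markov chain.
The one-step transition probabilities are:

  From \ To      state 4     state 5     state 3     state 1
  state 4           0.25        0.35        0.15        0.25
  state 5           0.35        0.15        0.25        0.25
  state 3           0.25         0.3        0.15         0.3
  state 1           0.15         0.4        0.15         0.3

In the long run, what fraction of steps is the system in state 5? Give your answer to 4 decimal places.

0.2955

Let the stationary distribution be π with π = πP and π_1 + π_2 + π_3 + π_4 = 1.
π_1 = 0.25·π_1 + 0.35·π_2 + 0.25·π_3 + 0.15·π_4
π_2 = 0.35·π_1 + 0.15·π_2 + 0.3·π_3 + 0.4·π_4
π_3 = 0.15·π_1 + 0.25·π_2 + 0.15·π_3 + 0.15·π_4
Solving with the normalization constraint gives π = (0.2523, 0.2955, 0.1796, 0.2726).
So the stationary probability of state 5 is 0.2955.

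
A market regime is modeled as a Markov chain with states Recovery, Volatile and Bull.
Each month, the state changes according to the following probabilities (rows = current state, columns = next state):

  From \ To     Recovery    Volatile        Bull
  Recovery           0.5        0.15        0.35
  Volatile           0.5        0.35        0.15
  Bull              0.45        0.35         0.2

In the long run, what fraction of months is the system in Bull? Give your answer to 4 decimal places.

0.2604

Let the stationary distribution be π with π = πP and π_1 + π_2 + π_3 = 1.
π_1 = 0.5·π_1 + 0.5·π_2 + 0.45·π_3
π_2 = 0.15·π_1 + 0.35·π_2 + 0.35·π_3
Solving with the normalization constraint gives π = (0.4870, 0.2526, 0.2604).
So the stationary probability of Bull is 0.2604.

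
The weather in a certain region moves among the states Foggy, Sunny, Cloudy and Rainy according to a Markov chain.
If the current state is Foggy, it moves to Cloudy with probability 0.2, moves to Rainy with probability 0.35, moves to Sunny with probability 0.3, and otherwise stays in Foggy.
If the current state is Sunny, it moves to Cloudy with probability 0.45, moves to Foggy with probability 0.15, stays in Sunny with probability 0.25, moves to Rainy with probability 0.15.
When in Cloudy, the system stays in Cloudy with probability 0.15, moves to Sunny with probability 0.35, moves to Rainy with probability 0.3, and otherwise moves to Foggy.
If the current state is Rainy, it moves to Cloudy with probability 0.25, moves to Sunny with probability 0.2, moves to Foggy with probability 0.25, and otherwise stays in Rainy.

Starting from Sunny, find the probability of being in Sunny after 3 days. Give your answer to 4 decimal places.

0.2706

Propagate the distribution vector 3 days from Sunny.
After 0 days: (0.0000, 1.0000, 0.0000, 0.0000)
After 1 day: (0.1500, 0.2500, 0.4500, 0.1500)
After 2 days: (0.1875, 0.2950, 0.2475, 0.2700)
After 3 days: (0.1894, 0.2706, 0.2749, 0.2651)
P(in Sunny after 3 days) = 0.2706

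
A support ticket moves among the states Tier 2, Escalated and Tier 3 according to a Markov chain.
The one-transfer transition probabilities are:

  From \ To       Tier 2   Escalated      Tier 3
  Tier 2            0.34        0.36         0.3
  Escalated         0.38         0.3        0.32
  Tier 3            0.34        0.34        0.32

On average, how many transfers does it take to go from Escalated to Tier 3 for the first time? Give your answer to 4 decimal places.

Let t(s) be the expected number of transfers to first reach Tier 3 from state s, with t(Tier 3) = 0. Conditioning on the first transfer:
t(Tier 2) = 1 + 0.34·t(Tier 2) + 0.36·t(Escalated)
t(Escalated) = 1 + 0.38·t(Tier 2) + 0.3·t(Escalated)
Solving: t(Tier 2) = 3.2595, t(Escalated) = 3.1980.
Expected transfers from Escalated to Tier 3: 3.1980.

3.1980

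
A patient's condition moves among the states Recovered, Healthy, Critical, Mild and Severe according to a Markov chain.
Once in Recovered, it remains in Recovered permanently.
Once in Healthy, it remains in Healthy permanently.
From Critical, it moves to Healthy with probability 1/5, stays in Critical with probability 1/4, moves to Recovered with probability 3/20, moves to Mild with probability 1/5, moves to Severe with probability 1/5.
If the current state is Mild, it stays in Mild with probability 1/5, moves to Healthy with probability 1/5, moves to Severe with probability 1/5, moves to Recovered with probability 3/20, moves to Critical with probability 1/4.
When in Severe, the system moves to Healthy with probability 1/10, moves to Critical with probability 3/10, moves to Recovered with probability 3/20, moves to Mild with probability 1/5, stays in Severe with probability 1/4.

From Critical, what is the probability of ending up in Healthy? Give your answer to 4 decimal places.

0.5440

Let h(s) be the probability of absorption at Healthy starting from transient state s. Then h(Healthy) = 1 and h(Recovered) = 0. By first-step analysis:
h(Critical) = 0.15·0 + 0.2·1 + 0.25·h(Critical) + 0.2·h(Mild) + 0.2·h(Severe)
h(Mild) = 0.15·0 + 0.2·1 + 0.25·h(Critical) + 0.2·h(Mild) + 0.2·h(Severe)
h(Severe) = 0.15·0 + 0.1·1 + 0.3·h(Critical) + 0.2·h(Mild) + 0.25·h(Severe)
Solving: h(Critical) = 0.5440, h(Mild) = 0.5440, h(Severe) = 0.4960.
Starting from Critical, the probability is 0.5440.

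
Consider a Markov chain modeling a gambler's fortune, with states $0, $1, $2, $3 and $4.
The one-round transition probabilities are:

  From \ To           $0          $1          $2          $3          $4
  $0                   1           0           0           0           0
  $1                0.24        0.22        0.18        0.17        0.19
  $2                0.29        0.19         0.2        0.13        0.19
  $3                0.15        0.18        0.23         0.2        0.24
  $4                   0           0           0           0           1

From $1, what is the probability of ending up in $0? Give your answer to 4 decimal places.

Let h(s) be the probability of absorption at $0 starting from transient state s. Then h($0) = 1 and h($4) = 0. By first-step analysis:
h($1) = 0.24·1 + 0.22·h($1) + 0.18·h($2) + 0.17·h($3) + 0.19·0
h($2) = 0.29·1 + 0.19·h($1) + 0.2·h($2) + 0.13·h($3) + 0.19·0
h($3) = 0.15·1 + 0.18·h($1) + 0.23·h($2) + 0.2·h($3) + 0.24·0
Solving: h($1) = 0.5418, h($2) = 0.5680, h($3) = 0.4727.
Starting from $1, the probability is 0.5418.

0.5418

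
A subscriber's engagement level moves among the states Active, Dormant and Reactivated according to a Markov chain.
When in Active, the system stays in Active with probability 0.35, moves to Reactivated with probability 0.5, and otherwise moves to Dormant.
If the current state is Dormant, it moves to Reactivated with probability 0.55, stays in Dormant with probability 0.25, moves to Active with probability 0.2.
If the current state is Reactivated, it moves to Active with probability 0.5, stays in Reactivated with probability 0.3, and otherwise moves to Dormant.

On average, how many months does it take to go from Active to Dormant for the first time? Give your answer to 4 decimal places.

Let t(s) be the expected number of months to first reach Dormant from state s, with t(Dormant) = 0. Conditioning on the first month:
t(Active) = 1 + 0.35·t(Active) + 0.5·t(Reactivated)
t(Reactivated) = 1 + 0.5·t(Active) + 0.3·t(Reactivated)
Solving: t(Active) = 5.8537, t(Reactivated) = 5.6098.
Expected months from Active to Dormant: 5.8537.

5.8537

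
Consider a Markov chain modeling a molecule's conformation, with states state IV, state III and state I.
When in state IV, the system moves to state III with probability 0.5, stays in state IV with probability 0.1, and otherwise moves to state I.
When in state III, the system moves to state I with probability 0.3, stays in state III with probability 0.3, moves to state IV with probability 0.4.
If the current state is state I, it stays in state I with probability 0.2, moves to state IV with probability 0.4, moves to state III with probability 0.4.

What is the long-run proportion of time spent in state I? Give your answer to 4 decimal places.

Let the stationary distribution be π with π = πP and π_1 + π_2 + π_3 = 1.
π_1 = 0.1·π_1 + 0.4·π_2 + 0.4·π_3
π_2 = 0.5·π_1 + 0.3·π_2 + 0.4·π_3
Solving with the normalization constraint gives π = (0.3077, 0.3916, 0.3007).
So the stationary probability of state I is 0.3007.

0.3007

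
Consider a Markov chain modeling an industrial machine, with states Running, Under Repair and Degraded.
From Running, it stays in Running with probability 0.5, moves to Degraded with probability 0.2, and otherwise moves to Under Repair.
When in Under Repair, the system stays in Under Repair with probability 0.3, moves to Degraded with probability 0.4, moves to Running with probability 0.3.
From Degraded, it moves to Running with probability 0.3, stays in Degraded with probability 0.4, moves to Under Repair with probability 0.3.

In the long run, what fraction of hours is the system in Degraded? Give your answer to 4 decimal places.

Let the stationary distribution be π with π = πP and π_1 + π_2 + π_3 = 1.
π_1 = 0.5·π_1 + 0.3·π_2 + 0.3·π_3
π_2 = 0.3·π_1 + 0.3·π_2 + 0.3·π_3
Solving with the normalization constraint gives π = (0.3750, 0.3000, 0.3250).
So the stationary probability of Degraded is 0.3250.

0.3250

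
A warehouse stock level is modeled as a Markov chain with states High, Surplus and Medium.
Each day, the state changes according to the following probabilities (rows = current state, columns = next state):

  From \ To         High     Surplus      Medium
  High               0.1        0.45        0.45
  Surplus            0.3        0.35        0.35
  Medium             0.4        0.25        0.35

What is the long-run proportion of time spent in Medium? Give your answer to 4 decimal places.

Let the stationary distribution be π with π = πP and π_1 + π_2 + π_3 = 1.
π_1 = 0.1·π_1 + 0.3·π_2 + 0.4·π_3
π_2 = 0.45·π_1 + 0.35·π_2 + 0.25·π_3
Solving with the normalization constraint gives π = (0.2815, 0.3403, 0.3782).
So the stationary probability of Medium is 0.3782.

0.3782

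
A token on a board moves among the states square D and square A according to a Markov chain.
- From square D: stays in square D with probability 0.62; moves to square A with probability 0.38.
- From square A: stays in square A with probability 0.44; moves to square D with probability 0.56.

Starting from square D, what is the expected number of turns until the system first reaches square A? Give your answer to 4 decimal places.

Let t(s) be the expected number of turns to first reach square A from state s, with t(square A) = 0. Conditioning on the first turn:
t(square D) = 1 + 0.62·t(square D)
Solving: t(square D) = 2.6316.
Expected turns from square D to square A: 2.6316.

2.6316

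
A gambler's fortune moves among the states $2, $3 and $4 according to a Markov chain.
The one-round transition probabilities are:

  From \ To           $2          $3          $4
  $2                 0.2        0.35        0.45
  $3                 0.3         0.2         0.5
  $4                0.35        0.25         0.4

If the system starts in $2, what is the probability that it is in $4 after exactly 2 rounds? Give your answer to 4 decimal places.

0.4450

Sum over the intermediate state after 1 round:
P = P($2→$2)·P($2→$4) + P($2→$3)·P($3→$4) + P($2→$4)·P($4→$4)
  = 0.2×0.45 + 0.35×0.5 + 0.45×0.4
  = 0.0900 + 0.1750 + 0.1800 = 0.4450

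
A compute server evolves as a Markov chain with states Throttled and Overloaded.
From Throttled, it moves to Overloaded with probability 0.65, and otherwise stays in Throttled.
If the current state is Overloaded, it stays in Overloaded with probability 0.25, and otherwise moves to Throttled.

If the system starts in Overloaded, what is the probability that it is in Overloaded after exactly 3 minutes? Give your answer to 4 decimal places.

Propagate the distribution vector 3 minutes from Overloaded.
After 0 minutes: (0.0000, 1.0000)
After 1 minute: (0.7500, 0.2500)
After 2 minutes: (0.4500, 0.5500)
After 3 minutes: (0.5700, 0.4300)
P(in Overloaded after 3 minutes) = 0.4300

0.4300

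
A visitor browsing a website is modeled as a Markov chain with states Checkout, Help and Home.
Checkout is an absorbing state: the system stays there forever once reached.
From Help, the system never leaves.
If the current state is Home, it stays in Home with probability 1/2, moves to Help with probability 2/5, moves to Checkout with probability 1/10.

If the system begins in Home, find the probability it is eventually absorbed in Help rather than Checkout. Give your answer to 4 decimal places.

Let h(s) be the probability of absorption at Help starting from transient state s. Then h(Help) = 1 and h(Checkout) = 0. By first-step analysis:
h(Home) = 0.1·0 + 0.4·1 + 0.5·h(Home)
Solving: h(Home) = 0.8000.
Starting from Home, the probability is 0.8000.

0.8000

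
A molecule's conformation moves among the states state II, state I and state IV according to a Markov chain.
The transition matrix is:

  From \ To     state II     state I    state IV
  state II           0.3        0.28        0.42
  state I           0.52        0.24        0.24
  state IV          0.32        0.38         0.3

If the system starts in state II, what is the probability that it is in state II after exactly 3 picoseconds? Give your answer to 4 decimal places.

0.3748

Propagate the distribution vector 3 picoseconds from state II.
After 0 picoseconds: (1.0000, 0.0000, 0.0000)
After 1 picosecond: (0.3000, 0.2800, 0.4200)
After 2 picoseconds: (0.3700, 0.3108, 0.3192)
After 3 picoseconds: (0.3748, 0.2995, 0.3258)
P(in state II after 3 picoseconds) = 0.3748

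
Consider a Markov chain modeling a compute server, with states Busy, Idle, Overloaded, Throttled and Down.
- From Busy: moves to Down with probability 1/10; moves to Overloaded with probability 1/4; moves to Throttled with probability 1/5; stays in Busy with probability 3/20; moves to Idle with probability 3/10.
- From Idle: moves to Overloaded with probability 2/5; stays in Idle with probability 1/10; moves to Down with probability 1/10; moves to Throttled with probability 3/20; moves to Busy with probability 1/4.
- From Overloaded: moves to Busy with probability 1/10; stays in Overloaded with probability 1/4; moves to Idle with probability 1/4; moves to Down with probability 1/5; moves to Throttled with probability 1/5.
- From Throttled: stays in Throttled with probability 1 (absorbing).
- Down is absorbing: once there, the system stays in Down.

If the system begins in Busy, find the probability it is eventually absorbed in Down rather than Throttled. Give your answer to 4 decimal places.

0.4060

Let h(s) be the probability of absorption at Down starting from transient state s. Then h(Down) = 1 and h(Throttled) = 0. By first-step analysis:
h(Busy) = 0.15·h(Busy) + 0.3·h(Idle) + 0.25·h(Overloaded) + 0.2·0 + 0.1·1
h(Idle) = 0.25·h(Busy) + 0.1·h(Idle) + 0.4·h(Overloaded) + 0.15·0 + 0.1·1
h(Overloaded) = 0.1·h(Busy) + 0.25·h(Idle) + 0.25·h(Overloaded) + 0.2·0 + 0.2·1
Solving: h(Busy) = 0.4060, h(Idle) = 0.4302, h(Overloaded) = 0.4642.
Starting from Busy, the probability is 0.4060.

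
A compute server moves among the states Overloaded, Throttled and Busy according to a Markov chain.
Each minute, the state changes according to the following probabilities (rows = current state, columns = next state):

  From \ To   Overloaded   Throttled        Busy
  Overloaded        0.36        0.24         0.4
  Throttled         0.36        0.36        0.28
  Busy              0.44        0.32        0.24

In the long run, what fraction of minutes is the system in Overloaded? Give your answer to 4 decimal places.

0.3851

Let the stationary distribution be π with π = πP and π_1 + π_2 + π_3 = 1.
π_1 = 0.36·π_1 + 0.36·π_2 + 0.44·π_3
π_2 = 0.24·π_1 + 0.36·π_2 + 0.32·π_3
Solving with the normalization constraint gives π = (0.3851, 0.3012, 0.3137).
So the stationary probability of Overloaded is 0.3851.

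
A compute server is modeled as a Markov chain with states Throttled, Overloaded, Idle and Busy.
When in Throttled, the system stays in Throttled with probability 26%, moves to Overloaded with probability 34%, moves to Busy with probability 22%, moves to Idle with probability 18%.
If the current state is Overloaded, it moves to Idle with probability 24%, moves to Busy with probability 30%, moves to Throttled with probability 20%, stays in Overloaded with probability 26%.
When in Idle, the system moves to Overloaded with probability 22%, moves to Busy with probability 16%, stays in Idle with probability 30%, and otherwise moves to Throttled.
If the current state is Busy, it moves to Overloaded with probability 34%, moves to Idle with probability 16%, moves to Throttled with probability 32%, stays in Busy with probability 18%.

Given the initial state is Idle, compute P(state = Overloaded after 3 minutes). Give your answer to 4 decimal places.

Propagate the distribution vector 3 minutes from Idle.
After 0 minutes: (0.0000, 0.0000, 1.0000, 0.0000)
After 1 minute: (0.3200, 0.2200, 0.3000, 0.1600)
After 2 minutes: (0.2744, 0.2864, 0.2260, 0.2132)
After 3 minutes: (0.2692, 0.2900, 0.2200, 0.2208)
P(in Overloaded after 3 minutes) = 0.2900

0.2900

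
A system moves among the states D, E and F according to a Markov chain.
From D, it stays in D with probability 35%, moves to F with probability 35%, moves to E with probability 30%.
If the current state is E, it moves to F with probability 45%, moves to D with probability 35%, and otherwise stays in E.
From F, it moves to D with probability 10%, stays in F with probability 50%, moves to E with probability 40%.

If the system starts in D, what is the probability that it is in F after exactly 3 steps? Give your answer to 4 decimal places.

Propagate the distribution vector 3 steps from D.
After 0 steps: (1.0000, 0.0000, 0.0000)
After 1 step: (0.3500, 0.3000, 0.3500)
After 2 steps: (0.2625, 0.3050, 0.4325)
After 3 steps: (0.2419, 0.3128, 0.4454)
P(in F after 3 steps) = 0.4454

0.4454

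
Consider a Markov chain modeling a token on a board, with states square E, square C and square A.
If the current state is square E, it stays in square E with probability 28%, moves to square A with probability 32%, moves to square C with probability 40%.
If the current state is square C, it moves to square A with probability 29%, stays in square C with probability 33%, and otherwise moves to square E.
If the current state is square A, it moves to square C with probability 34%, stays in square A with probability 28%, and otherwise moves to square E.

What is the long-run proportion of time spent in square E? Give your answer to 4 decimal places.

0.3455

Let the stationary distribution be π with π = πP and π_1 + π_2 + π_3 = 1.
π_1 = 0.28·π_1 + 0.38·π_2 + 0.38·π_3
π_2 = 0.4·π_1 + 0.33·π_2 + 0.34·π_3
Solving with the normalization constraint gives π = (0.3455, 0.3572, 0.2974).
So the stationary probability of square E is 0.3455.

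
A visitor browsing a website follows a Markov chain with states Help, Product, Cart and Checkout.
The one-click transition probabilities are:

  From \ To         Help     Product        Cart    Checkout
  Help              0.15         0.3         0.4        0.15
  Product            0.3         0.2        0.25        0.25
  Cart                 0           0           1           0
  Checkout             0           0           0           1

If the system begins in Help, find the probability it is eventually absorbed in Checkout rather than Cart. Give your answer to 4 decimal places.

0.3305

Let h(s) be the probability of absorption at Checkout starting from transient state s. Then h(Checkout) = 1 and h(Cart) = 0. By first-step analysis:
h(Help) = 0.15·h(Help) + 0.3·h(Product) + 0.4·0 + 0.15·1
h(Product) = 0.3·h(Help) + 0.2·h(Product) + 0.25·0 + 0.25·1
Solving: h(Help) = 0.3305, h(Product) = 0.4364.
Starting from Help, the probability is 0.3305.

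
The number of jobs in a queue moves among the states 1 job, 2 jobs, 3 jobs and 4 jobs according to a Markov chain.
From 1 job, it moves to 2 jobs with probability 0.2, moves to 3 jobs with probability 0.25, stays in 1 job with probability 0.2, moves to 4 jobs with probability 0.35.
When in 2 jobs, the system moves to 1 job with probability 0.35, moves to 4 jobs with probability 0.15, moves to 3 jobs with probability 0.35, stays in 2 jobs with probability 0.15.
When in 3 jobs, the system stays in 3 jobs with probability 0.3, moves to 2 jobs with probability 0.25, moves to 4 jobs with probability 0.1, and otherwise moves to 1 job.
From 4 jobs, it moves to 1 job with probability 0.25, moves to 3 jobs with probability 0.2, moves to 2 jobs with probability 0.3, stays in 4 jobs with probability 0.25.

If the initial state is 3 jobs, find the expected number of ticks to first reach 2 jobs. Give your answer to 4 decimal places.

4.0690

Let t(s) be the expected number of ticks to first reach 2 jobs from state s, with t(2 jobs) = 0. Conditioning on the first tick:
t(1 job) = 1 + 0.2·t(1 job) + 0.25·t(3 jobs) + 0.35·t(4 jobs)
t(3 jobs) = 1 + 0.35·t(1 job) + 0.3·t(3 jobs) + 0.1·t(4 jobs)
t(4 jobs) = 1 + 0.25·t(1 job) + 0.2·t(3 jobs) + 0.25·t(4 jobs)
Solving: t(1 job) = 4.1908, t(3 jobs) = 4.0690, t(4 jobs) = 3.8153.
Expected ticks from 3 jobs to 2 jobs: 4.0690.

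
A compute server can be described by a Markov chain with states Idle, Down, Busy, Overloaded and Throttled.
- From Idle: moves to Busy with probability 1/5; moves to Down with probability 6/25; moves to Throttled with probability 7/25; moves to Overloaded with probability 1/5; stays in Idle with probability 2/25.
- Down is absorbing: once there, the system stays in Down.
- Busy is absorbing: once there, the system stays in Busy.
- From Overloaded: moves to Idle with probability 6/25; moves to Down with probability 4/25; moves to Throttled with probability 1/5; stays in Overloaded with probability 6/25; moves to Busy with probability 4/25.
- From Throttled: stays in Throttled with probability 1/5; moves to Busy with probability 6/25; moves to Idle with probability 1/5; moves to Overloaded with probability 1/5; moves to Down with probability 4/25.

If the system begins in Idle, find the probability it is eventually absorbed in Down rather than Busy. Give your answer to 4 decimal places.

Let h(s) be the probability of absorption at Down starting from transient state s. Then h(Down) = 1 and h(Busy) = 0. By first-step analysis:
h(Idle) = 0.08·h(Idle) + 0.24·1 + 0.2·0 + 0.2·h(Overloaded) + 0.28·h(Throttled)
h(Overloaded) = 0.24·h(Idle) + 0.16·1 + 0.16·0 + 0.24·h(Overloaded) + 0.2·h(Throttled)
h(Throttled) = 0.2·h(Idle) + 0.16·1 + 0.24·0 + 0.2·h(Overloaded) + 0.2·h(Throttled)
Solving: h(Idle) = 0.5030, h(Overloaded) = 0.4871, h(Throttled) = 0.4475.
Starting from Idle, the probability is 0.5030.

0.5030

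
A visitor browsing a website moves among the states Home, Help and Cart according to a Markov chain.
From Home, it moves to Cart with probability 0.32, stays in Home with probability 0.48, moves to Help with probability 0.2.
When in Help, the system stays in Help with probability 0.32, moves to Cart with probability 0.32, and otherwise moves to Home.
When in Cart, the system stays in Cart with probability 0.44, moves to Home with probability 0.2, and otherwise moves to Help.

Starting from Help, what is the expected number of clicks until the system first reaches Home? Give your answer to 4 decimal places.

3.3133

Let t(s) be the expected number of clicks to first reach Home from state s, with t(Home) = 0. Conditioning on the first click:
t(Help) = 1 + 0.32·t(Help) + 0.32·t(Cart)
t(Cart) = 1 + 0.36·t(Help) + 0.44·t(Cart)
Solving: t(Help) = 3.3133, t(Cart) = 3.9157.
Expected clicks from Help to Home: 3.3133.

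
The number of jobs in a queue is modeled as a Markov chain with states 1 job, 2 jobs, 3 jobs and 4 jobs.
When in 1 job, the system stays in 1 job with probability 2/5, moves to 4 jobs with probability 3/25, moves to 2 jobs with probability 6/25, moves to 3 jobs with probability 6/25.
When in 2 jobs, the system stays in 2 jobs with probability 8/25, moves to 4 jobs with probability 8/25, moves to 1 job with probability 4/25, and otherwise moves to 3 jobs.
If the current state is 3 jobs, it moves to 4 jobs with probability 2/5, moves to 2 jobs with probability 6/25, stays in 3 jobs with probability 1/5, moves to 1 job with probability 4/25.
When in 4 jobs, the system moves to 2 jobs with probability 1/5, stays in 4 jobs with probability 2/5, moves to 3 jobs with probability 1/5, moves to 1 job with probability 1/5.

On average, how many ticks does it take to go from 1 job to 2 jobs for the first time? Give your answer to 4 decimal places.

4.3498

Let t(s) be the expected number of ticks to first reach 2 jobs from state s, with t(2 jobs) = 0. Conditioning on the first tick:
t(1 job) = 1 + 0.4·t(1 job) + 0.24·t(3 jobs) + 0.12·t(4 jobs)
t(3 jobs) = 1 + 0.16·t(1 job) + 0.2·t(3 jobs) + 0.4·t(4 jobs)
t(4 jobs) = 1 + 0.2·t(1 job) + 0.2·t(3 jobs) + 0.4·t(4 jobs)
Solving: t(1 job) = 4.3498, t(3 jobs) = 4.4139, t(4 jobs) = 4.5879.
Expected ticks from 1 job to 2 jobs: 4.3498.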